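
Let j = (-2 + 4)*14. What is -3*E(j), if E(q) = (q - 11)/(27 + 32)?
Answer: -51/59 ≈ -0.86441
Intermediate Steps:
j = 28 (j = 2*14 = 28)
E(q) = -11/59 + q/59 (E(q) = (-11 + q)/59 = (-11 + q)*(1/59) = -11/59 + q/59)
-3*E(j) = -3*(-11/59 + (1/59)*28) = -3*(-11/59 + 28/59) = -3*17/59 = -51/59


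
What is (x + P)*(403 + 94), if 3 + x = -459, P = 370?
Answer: -45724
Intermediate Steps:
x = -462 (x = -3 - 459 = -462)
(x + P)*(403 + 94) = (-462 + 370)*(403 + 94) = -92*497 = -45724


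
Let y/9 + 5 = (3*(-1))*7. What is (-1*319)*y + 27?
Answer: 74673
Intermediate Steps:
y = -234 (y = -45 + 9*((3*(-1))*7) = -45 + 9*(-3*7) = -45 + 9*(-21) = -45 - 189 = -234)
(-1*319)*y + 27 = -1*319*(-234) + 27 = -319*(-234) + 27 = 74646 + 27 = 74673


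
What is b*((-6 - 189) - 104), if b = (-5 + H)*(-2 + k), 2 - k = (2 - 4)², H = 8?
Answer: 3588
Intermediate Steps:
k = -2 (k = 2 - (2 - 4)² = 2 - 1*(-2)² = 2 - 1*4 = 2 - 4 = -2)
b = -12 (b = (-5 + 8)*(-2 - 2) = 3*(-4) = -12)
b*((-6 - 189) - 104) = -12*((-6 - 189) - 104) = -12*(-195 - 104) = -12*(-299) = 3588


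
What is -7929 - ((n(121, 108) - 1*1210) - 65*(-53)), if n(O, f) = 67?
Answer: -10231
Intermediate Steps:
-7929 - ((n(121, 108) - 1*1210) - 65*(-53)) = -7929 - ((67 - 1*1210) - 65*(-53)) = -7929 - ((67 - 1210) + 3445) = -7929 - (-1143 + 3445) = -7929 - 1*2302 = -7929 - 2302 = -10231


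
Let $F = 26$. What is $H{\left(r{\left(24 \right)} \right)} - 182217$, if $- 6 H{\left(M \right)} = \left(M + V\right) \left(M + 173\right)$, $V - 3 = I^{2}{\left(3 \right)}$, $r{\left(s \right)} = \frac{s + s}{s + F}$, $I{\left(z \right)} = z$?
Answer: $- \frac{114120471}{625} \approx -1.8259 \cdot 10^{5}$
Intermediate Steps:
$r{\left(s \right)} = \frac{2 s}{26 + s}$ ($r{\left(s \right)} = \frac{s + s}{s + 26} = \frac{2 s}{26 + s}$)
$V = 12$ ($V = 3 + 3^{2} = 3 + 9 = 12$)
$H{\left(M \right)} = - \frac{\left(12 + M\right) \left(173 + M\right)}{6}$ ($H{\left(M \right)} = - \frac{\left(M + 12\right) \left(M + 173\right)}{6} = - \frac{\left(12 + M\right) \left(173 + M\right)}{6}$)
$H{\left(r{\left(24 \right)} \right)} - 182217 = \left(-346 - \frac{185 \cdot 2 \cdot 24 \frac{1}{26 + 24}}{6} - \frac{\left(2 \cdot 24 \frac{1}{26 + 24}\right)^{2}}{6}\right) - 182217 = \left(-346 - \frac{185 \cdot 2 \cdot 24 \cdot \frac{1}{50}}{6} - \frac{\left(2 \cdot 24 \cdot \frac{1}{50}\right)^{2}}{6}\right) - 182217 = \left(-346 - \frac{148}{5} - \frac{\left(\frac{24}{25}\right)^{2}}{6}\right) - 182217 = \left(-346 - \frac{148}{5} - \frac{96}{625}\right) - 182217 = - \frac{234846}{625} - 182217 = - \frac{114120471}{625}$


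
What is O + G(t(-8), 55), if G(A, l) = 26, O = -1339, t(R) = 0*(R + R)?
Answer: -1313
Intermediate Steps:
t(R) = 0 (t(R) = 0*(2*R) = 0)
O + G(t(-8), 55) = -1339 + 26 = -1313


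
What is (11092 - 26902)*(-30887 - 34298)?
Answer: 1030574850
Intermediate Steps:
(11092 - 26902)*(-30887 - 34298) = -15810*(-65185) = 1030574850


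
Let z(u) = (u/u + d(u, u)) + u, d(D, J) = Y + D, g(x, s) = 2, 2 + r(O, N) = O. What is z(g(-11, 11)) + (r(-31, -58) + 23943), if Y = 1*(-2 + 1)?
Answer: 23914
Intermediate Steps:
Y = -1 (Y = 1*(-1) = -1)
r(O, N) = -2 + O
d(D, J) = -1 + D
z(u) = 2*u (z(u) = (u/u + (-1 + u)) + u = (1 + (-1 + u)) + u = u + u = 2*u)
z(g(-11, 11)) + (r(-31, -58) + 23943) = 2*2 + ((-2 - 31) + 23943) = 4 + (-33 + 23943) = 4 + 23910 = 23914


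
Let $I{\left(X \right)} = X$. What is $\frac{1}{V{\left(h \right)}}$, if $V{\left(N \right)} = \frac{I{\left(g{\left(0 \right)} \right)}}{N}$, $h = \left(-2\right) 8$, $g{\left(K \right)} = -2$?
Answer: $8$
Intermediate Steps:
$h = -16$
$V{\left(N \right)} = - \frac{2}{N}$
$\frac{1}{V{\left(h \right)}} = \frac{1}{\left(-2\right) \frac{1}{-16}} = \frac{1}{\left(-2\right) \left(- \frac{1}{16}\right)} = \frac{1}{\frac{1}{8}} = 8$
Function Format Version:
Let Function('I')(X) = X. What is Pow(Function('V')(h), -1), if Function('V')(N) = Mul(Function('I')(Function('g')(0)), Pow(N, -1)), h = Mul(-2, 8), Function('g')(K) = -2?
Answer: 8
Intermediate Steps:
h = -16
Function('V')(N) = Mul(-2, Pow(N, -1))
Pow(Function('V')(h), -1) = Pow(Mul(-2, Pow(-16, -1)), -1) = Pow(Mul(-2, Rational(-1, 16)), -1) = Pow(Rational(1, 8), -1) = 8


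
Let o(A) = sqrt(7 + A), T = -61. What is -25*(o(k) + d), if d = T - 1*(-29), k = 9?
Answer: 700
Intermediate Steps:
d = -32 (d = -61 - 1*(-29) = -61 + 29 = -32)
-25*(o(k) + d) = -25*(sqrt(7 + 9) - 32) = -25*(sqrt(16) - 32) = -25*(4 - 32) = -25*(-28) = 700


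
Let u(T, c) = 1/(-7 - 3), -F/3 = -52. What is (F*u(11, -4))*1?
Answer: -78/5 ≈ -15.600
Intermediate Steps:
F = 156 (F = -3*(-52) = 156)
u(T, c) = -1/10 (u(T, c) = 1/(-10) = -1/10)
(F*u(11, -4))*1 = (156*(-1/10))*1 = -78/5*1 = -78/5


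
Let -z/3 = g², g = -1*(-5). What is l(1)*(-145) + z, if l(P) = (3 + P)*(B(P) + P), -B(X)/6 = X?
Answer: 2825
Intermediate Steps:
g = 5
B(X) = -6*X
z = -75 (z = -3*5² = -3*25 = -75)
l(P) = -5*P*(3 + P) (l(P) = (3 + P)*(-6*P + P) = (3 + P)*(-5*P) = -5*P*(3 + P))
l(1)*(-145) + z = (5*1*(-3 - 1*1))*(-145) - 75 = (5*1*(-3 - 1))*(-145) - 75 = (5*1*(-4))*(-145) - 75 = -20*(-145) - 75 = 2900 - 75 = 2825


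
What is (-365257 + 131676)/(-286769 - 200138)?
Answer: 233581/486907 ≈ 0.47972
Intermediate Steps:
(-365257 + 131676)/(-286769 - 200138) = -233581/(-486907) = -233581*(-1/486907) = 233581/486907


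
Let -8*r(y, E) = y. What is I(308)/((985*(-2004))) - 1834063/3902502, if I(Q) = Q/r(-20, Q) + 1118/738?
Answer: -1113401233153933/2368766225348100 ≈ -0.47003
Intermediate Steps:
r(y, E) = -y/8
I(Q) = 559/369 + 2*Q/5 (I(Q) = Q/((-⅛*(-20))) + 1118/738 = Q/(5/2) + 1118*(1/738) = Q*(⅖) + 559/369 = 2*Q/5 + 559/369 = 559/369 + 2*Q/5)
I(308)/((985*(-2004))) - 1834063/3902502 = (559/369 + (⅖)*308)/((985*(-2004))) - 1834063/3902502 = (559/369 + 616/5)/(-1973940) - 1834063*1/3902502 = (230099/1845)*(-1/1973940) - 1834063/3902502 = -230099/3641919300 - 1834063/3902502 = -1113401233153933/2368766225348100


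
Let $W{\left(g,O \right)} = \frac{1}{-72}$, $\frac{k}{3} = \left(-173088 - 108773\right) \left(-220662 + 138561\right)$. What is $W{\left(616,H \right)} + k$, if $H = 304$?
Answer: $\frac{4998471111575}{72} \approx 6.9423 \cdot 10^{10}$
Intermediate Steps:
$k = 69423209883$ ($k = 3 \left(-173088 - 108773\right) \left(-220662 + 138561\right) = 3 \left(\left(-281861\right) \left(-82101\right)\right) = 3 \cdot 23141069961 = 69423209883$)
$W{\left(g,O \right)} = - \frac{1}{72}$
$W{\left(616,H \right)} + k = - \frac{1}{72} + 69423209883 = \frac{4998471111575}{72}$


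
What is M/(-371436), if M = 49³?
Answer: -117649/371436 ≈ -0.31674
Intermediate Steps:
M = 117649
M/(-371436) = 117649/(-371436) = 117649*(-1/371436) = -117649/371436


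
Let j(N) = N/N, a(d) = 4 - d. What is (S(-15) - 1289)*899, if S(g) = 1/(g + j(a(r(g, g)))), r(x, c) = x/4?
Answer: -16224253/14 ≈ -1.1589e+6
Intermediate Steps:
r(x, c) = x/4 (r(x, c) = x*(¼) = x/4)
j(N) = 1
S(g) = 1/(1 + g) (S(g) = 1/(g + 1) = 1/(1 + g))
(S(-15) - 1289)*899 = (1/(1 - 15) - 1289)*899 = (1/(-14) - 1289)*899 = (-1/14 - 1289)*899 = -18047/14*899 = -16224253/14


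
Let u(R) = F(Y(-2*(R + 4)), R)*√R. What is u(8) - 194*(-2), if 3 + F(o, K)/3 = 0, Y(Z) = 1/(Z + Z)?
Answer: 388 - 18*√2 ≈ 362.54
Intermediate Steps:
Y(Z) = 1/(2*Z)
F(o, K) = -9 (F(o, K) = -9 + 3*0 = -9 + 0 = -9)
u(R) = -9*√R
u(8) - 194*(-2) = -18*√2 - 194*(-2) = -18*√2 + 388 = 388 - 18*√2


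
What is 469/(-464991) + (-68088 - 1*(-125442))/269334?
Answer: 491532892/2319220111 ≈ 0.21194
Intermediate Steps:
469/(-464991) + (-68088 - 1*(-125442))/269334 = 469*(-1/464991) + (-68088 + 125442)*(1/269334) = -469/464991 + 57354*(1/269334) = -469/464991 + 9559/44889 = 491532892/2319220111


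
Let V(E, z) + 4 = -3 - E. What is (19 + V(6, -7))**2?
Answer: 36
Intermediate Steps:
V(E, z) = -7 - E (V(E, z) = -4 + (-3 - E) = -7 - E)
(19 + V(6, -7))**2 = (19 + (-7 - 1*6))**2 = (19 + (-7 - 6))**2 = (19 - 13)**2 = 6**2 = 36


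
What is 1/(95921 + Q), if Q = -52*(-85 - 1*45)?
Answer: 1/102681 ≈ 9.7389e-6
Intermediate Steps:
Q = 6760 (Q = -52*(-85 - 45) = -52*(-130) = 6760)
1/(95921 + Q) = 1/(95921 + 6760) = 1/102681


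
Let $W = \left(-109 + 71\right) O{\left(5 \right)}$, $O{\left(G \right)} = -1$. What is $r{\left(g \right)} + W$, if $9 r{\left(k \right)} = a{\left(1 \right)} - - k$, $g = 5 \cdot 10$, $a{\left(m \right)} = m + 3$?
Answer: $44$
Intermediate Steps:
$a{\left(m \right)} = 3 + m$
$g = 50$
$r{\left(k \right)} = \frac{4}{9} + \frac{k}{9}$ ($r{\left(k \right)} = \frac{\left(3 + 1\right) - - k}{9} = \frac{4 + k}{9} = \frac{4}{9} + \frac{k}{9}$)
$W = 38$ ($W = \left(-109 + 71\right) \left(-1\right) = \left(-38\right) \left(-1\right) = 38$)
$r{\left(g \right)} + W = \left(\frac{4}{9} + \frac{1}{9} \cdot 50\right) + 38 = \left(\frac{4}{9} + \frac{50}{9}\right) + 38 = 6 + 38 = 44$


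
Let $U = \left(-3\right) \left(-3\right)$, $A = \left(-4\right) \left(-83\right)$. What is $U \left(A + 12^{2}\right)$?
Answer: $4284$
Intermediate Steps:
$A = 332$
$U = 9$
$U \left(A + 12^{2}\right) = 9 \left(332 + 12^{2}\right) = 9 \left(332 + 144\right) = 9 \cdot 476 = 4284$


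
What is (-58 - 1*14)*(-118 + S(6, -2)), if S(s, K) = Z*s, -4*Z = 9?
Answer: 9468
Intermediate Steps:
Z = -9/4 (Z = -¼*9 = -9/4 ≈ -2.2500)
S(s, K) = -9*s/4
(-58 - 1*14)*(-118 + S(6, -2)) = (-58 - 1*14)*(-118 - 9/4*6) = (-58 - 14)*(-118 - 27/2) = -72*(-263/2) = 9468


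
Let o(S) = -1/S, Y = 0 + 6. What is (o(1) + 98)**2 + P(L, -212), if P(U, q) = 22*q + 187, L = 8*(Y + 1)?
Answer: 4932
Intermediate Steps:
Y = 6
L = 56 (L = 8*(6 + 1) = 8*7 = 56)
P(U, q) = 187 + 22*q
(o(1) + 98)**2 + P(L, -212) = (-1/1 + 98)**2 + (187 + 22*(-212)) = (-1*1 + 98)**2 + (187 - 4664) = (-1 + 98)**2 - 4477 = 97**2 - 4477 = 9409 - 4477 = 4932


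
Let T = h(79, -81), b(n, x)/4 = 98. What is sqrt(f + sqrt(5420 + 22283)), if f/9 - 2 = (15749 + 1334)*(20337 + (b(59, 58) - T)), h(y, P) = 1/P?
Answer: sqrt(28683211312 + 9*sqrt(27703))/3 ≈ 56454.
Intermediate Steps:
b(n, x) = 392 (b(n, x) = 4*98 = 392)
T = -1/81 (T = 1/(-81) = -1/81 ≈ -0.012346)
f = 28683211312/9 (f = 18 + 9*((15749 + 1334)*(20337 + (392 - 1*(-1/81)))) = 18 + 9*(17083*(20337 + (392 + 1/81))) = 18 + 9*(17083*(20337 + 31753/81)) = 18 + 9*(17083*(1679050/81)) = 18 + 9*(28683211150/81) = 18 + 28683211150/9 = 28683211312/9 ≈ 3.1870e+9)
sqrt(f + sqrt(5420 + 22283)) = sqrt(28683211312/9 + sqrt(5420 + 22283)) = sqrt(28683211312/9 + sqrt(27703))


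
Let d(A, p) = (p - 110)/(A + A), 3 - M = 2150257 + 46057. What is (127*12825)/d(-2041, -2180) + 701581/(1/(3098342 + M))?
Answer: 144922813587474/229 ≈ 6.3285e+11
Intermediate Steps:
M = -2196311 (M = 3 - (2150257 + 46057) = 3 - 1*2196314 = 3 - 2196314 = -2196311)
d(A, p) = (-110 + p)/(2*A) (d(A, p) = (-110 + p)/((2*A)) = (-110 + p)*(1/(2*A)) = (-110 + p)/(2*A))
(127*12825)/d(-2041, -2180) + 701581/(1/(3098342 + M)) = (127*12825)/(((1/2)*(-110 - 2180)/(-2041))) + 701581/(1/(3098342 - 2196311)) = 1628775/(((1/2)*(-1/2041)*(-2290))) + 701581/(1/902031) = 1628775/(1145/2041) + 701581/(1/902031) = 1628775*(2041/1145) + 701581*902031 = 664865955/229 + 632847811011 = 144922813587474/229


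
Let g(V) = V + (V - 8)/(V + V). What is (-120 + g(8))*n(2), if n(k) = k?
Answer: -224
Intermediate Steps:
g(V) = V + (-8 + V)/(2*V) (g(V) = V + (-8 + V)/((2*V)) = V + (-8 + V)*(1/(2*V)) = V + (-8 + V)/(2*V))
(-120 + g(8))*n(2) = (-120 + (½ + 8 - 4/8))*2 = (-120 + (½ + 8 - 4*⅛))*2 = (-120 + (½ + 8 - ½))*2 = (-120 + 8)*2 = -112*2 = -224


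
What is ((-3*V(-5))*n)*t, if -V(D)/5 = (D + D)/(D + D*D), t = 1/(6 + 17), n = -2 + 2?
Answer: 0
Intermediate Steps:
n = 0
t = 1/23 ≈ 0.043478
V(D) = -10*D/(D + D²) (V(D) = -5*(D + D)/(D + D*D) = -5*2*D/(D + D²) = -10*D/(D + D²))
((-3*V(-5))*n)*t = (-(-30)/(1 - 5)*0)*(1/23) = (-(-30)/(-4)*0)*(1/23) = (-(-30)*(-1)/4*0)*(1/23) = (-3*5/2*0)*(1/23) = -15/2*0*(1/23) = 0*(1/23) = 0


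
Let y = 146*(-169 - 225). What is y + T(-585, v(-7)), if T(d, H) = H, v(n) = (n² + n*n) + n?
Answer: -57433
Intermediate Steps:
v(n) = n + 2*n² (v(n) = (n² + n²) + n = 2*n² + n = n + 2*n²)
y = -57524 (y = 146*(-394) = -57524)
y + T(-585, v(-7)) = -57524 - 7*(1 + 2*(-7)) = -57524 - 7*(1 - 14) = -57524 - 7*(-13) = -57524 + 91 = -57433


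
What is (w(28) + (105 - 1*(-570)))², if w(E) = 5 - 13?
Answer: 444889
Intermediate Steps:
w(E) = -8
(w(28) + (105 - 1*(-570)))² = (-8 + (105 - 1*(-570)))² = (-8 + (105 + 570))² = (-8 + 675)² = 667² = 444889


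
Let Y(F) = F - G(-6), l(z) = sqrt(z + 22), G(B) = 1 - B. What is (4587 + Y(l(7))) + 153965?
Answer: 158545 + sqrt(29) ≈ 1.5855e+5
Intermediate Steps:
l(z) = sqrt(22 + z)
Y(F) = -7 + F (Y(F) = F - (1 - 1*(-6)) = F - (1 + 6) = F - 1*7 = F - 7 = -7 + F)
(4587 + Y(l(7))) + 153965 = (4587 + (-7 + sqrt(22 + 7))) + 153965 = (4587 + (-7 + sqrt(29))) + 153965 = (4580 + sqrt(29)) + 153965 = 158545 + sqrt(29)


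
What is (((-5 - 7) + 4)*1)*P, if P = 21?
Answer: -168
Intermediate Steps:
(((-5 - 7) + 4)*1)*P = (((-5 - 7) + 4)*1)*21 = ((-12 + 4)*1)*21 = -8*1*21 = -8*21 = -168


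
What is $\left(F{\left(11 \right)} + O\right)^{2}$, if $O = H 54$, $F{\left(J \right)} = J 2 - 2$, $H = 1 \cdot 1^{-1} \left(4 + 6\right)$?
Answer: $313600$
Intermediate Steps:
$H = 10$ ($H = 1 \cdot 1 \cdot 10 = 1 \cdot 10 = 10$)
$F{\left(J \right)} = -2 + 2 J$ ($F{\left(J \right)} = 2 J - 2 = -2 + 2 J$)
$O = 540$ ($O = 10 \cdot 54 = 540$)
$\left(F{\left(11 \right)} + O\right)^{2} = \left(\left(-2 + 2 \cdot 11\right) + 540\right)^{2} = \left(\left(-2 + 22\right) + 540\right)^{2} = \left(20 + 540\right)^{2} = 560^{2} = 313600$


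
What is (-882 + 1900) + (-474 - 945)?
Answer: -401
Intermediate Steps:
(-882 + 1900) + (-474 - 945) = 1018 - 1419 = -401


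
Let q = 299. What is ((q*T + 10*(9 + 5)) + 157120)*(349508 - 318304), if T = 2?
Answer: 4925801032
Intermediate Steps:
((q*T + 10*(9 + 5)) + 157120)*(349508 - 318304) = ((299*2 + 10*(9 + 5)) + 157120)*(349508 - 318304) = ((598 + 10*14) + 157120)*31204 = ((598 + 140) + 157120)*31204 = (738 + 157120)*31204 = 157858*31204 = 4925801032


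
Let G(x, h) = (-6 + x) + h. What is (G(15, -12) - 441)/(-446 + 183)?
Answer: 444/263 ≈ 1.6882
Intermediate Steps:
G(x, h) = -6 + h + x
(G(15, -12) - 441)/(-446 + 183) = ((-6 - 12 + 15) - 441)/(-446 + 183) = (-3 - 441)/(-263) = -444*(-1/263) = 444/263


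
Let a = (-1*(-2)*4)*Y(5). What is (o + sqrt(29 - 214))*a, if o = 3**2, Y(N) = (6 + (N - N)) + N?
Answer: 792 + 88*I*sqrt(185) ≈ 792.0 + 1196.9*I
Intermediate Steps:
Y(N) = 6 + N (Y(N) = (6 + 0) + N = 6 + N)
a = 88 (a = (-1*(-2)*4)*(6 + 5) = (2*4)*11 = 8*11 = 88)
o = 9
(o + sqrt(29 - 214))*a = (9 + sqrt(29 - 214))*88 = (9 + sqrt(-185))*88 = (9 + I*sqrt(185))*88 = 792 + 88*I*sqrt(185)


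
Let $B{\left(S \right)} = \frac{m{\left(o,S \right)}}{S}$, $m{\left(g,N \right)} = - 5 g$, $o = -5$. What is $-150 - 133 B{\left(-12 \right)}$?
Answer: $\frac{1525}{12} \approx 127.08$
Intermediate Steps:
$B{\left(S \right)} = \frac{25}{S}$ ($B{\left(S \right)} = \frac{\left(-5\right) \left(-5\right)}{S} = \frac{25}{S}$)
$-150 - 133 B{\left(-12 \right)} = -150 - 133 \frac{25}{-12} = -150 - 133 \cdot 25 \left(- \frac{1}{12}\right) = -150 - - \frac{3325}{12} = -150 + \frac{3325}{12} = \frac{1525}{12}$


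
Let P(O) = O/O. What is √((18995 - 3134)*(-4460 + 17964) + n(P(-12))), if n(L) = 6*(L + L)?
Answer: 2*√53546739 ≈ 14635.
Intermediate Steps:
P(O) = 1
n(L) = 12*L (n(L) = 6*(2*L) = 12*L)
√((18995 - 3134)*(-4460 + 17964) + n(P(-12))) = √((18995 - 3134)*(-4460 + 17964) + 12*1) = √(15861*13504 + 12) = √(214186944 + 12) = √214186956 = 2*√53546739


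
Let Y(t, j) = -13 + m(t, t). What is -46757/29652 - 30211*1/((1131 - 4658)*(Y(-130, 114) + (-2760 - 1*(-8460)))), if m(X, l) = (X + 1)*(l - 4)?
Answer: -3787626158075/2402576161692 ≈ -1.5765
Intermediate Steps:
m(X, l) = (1 + X)*(-4 + l)
Y(t, j) = -17 + t² - 3*t (Y(t, j) = -13 + (-4 + t - 4*t + t*t) = -13 + (-4 + t - 4*t + t²) = -13 + (-4 + t² - 3*t) = -17 + t² - 3*t)
-46757/29652 - 30211*1/((1131 - 4658)*(Y(-130, 114) + (-2760 - 1*(-8460)))) = -46757/29652 - 30211*1/((1131 - 4658)*((-17 + (-130)² - 3*(-130)) + (-2760 - 1*(-8460)))) = -46757*1/29652 - 30211*(-1/(3527*((-17 + 16900 + 390) + (-2760 + 8460)))) = -46757/29652 - 30211*(-1/(3527*(17273 + 5700))) = -46757/29652 - 30211/((-3527*22973)) = -46757/29652 - 30211/(-81025771) = -46757/29652 - 30211*(-1/81025771) = -46757/29652 + 30211/81025771 = -3787626158075/2402576161692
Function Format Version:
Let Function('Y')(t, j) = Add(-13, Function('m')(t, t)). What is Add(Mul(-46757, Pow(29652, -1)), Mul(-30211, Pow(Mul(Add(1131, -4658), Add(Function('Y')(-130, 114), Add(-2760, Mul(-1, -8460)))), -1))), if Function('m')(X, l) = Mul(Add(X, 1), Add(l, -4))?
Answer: Rational(-3787626158075, 2402576161692) ≈ -1.5765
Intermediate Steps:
Function('m')(X, l) = Mul(Add(1, X), Add(-4, l))
Function('Y')(t, j) = Add(-17, Pow(t, 2), Mul(-3, t)) (Function('Y')(t, j) = Add(-13, Add(-4, t, Mul(-4, t), Mul(t, t))) = Add(-13, Add(-4, t, Mul(-4, t), Pow(t, 2))) = Add(-13, Add(-4, Pow(t, 2), Mul(-3, t))) = Add(-17, Pow(t, 2), Mul(-3, t)))
Add(Mul(-46757, Pow(29652, -1)), Mul(-30211, Pow(Mul(Add(1131, -4658), Add(Function('Y')(-130, 114), Add(-2760, Mul(-1, -8460)))), -1))) = Add(Mul(-46757, Pow(29652, -1)), Mul(-30211, Pow(Mul(Add(1131, -4658), Add(Add(-17, Pow(-130, 2), Mul(-3, -130)), Add(-2760, Mul(-1, -8460)))), -1))) = Add(Mul(-46757, Rational(1, 29652)), Mul(-30211, Pow(Mul(-3527, Add(Add(-17, 16900, 390), Add(-2760, 8460))), -1))) = Add(Rational(-46757, 29652), Mul(-30211, Pow(Mul(-3527, Add(17273, 5700)), -1))) = Add(Rational(-46757, 29652), Mul(-30211, Pow(Mul(-3527, 22973), -1))) = Add(Rational(-46757, 29652), Mul(-30211, Pow(-81025771, -1))) = Add(Rational(-46757, 29652), Mul(-30211, Rational(-1, 81025771))) = Add(Rational(-46757, 29652), Rational(30211, 81025771)) = Rational(-3787626158075, 2402576161692)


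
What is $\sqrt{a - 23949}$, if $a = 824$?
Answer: $25 i \sqrt{37} \approx 152.07 i$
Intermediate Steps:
$\sqrt{a - 23949} = \sqrt{824 - 23949} = \sqrt{-23125} = 25 i \sqrt{37}$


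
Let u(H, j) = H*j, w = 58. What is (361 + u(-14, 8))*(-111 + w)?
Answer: -13197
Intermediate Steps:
(361 + u(-14, 8))*(-111 + w) = (361 - 14*8)*(-111 + 58) = (361 - 112)*(-53) = 249*(-53) = -13197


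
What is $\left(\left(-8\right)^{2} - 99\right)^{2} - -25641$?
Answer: $26866$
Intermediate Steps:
$\left(\left(-8\right)^{2} - 99\right)^{2} - -25641 = \left(64 - 99\right)^{2} + 25641 = \left(-35\right)^{2} + 25641 = 1225 + 25641 = 26866$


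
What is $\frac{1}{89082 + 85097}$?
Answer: $\frac{1}{174179} \approx 5.7412 \cdot 10^{-6}$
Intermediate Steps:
$\frac{1}{89082 + 85097} = \frac{1}{174179}$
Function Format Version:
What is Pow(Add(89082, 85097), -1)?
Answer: Rational(1, 174179) ≈ 5.7412e-6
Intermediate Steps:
Pow(Add(89082, 85097), -1) = Pow(174179, -1) = Rational(1, 174179)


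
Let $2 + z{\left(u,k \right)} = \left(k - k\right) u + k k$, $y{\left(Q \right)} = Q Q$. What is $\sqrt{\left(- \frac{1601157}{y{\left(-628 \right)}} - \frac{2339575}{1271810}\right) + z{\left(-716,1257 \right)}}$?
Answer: $\frac{\sqrt{10079341096060445220971}}{79869668} \approx 1257.0$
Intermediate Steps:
$y{\left(Q \right)} = Q^{2}$
$z{\left(u,k \right)} = -2 + k^{2}$ ($z{\left(u,k \right)} = -2 + \left(\left(k - k\right) u + k k\right) = -2 + \left(0 u + k^{2}\right) = -2 + \left(0 + k^{2}\right) = -2 + k^{2}$)
$\sqrt{\left(- \frac{1601157}{y{\left(-628 \right)}} - \frac{2339575}{1271810}\right) + z{\left(-716,1257 \right)}} = \sqrt{\left(- \frac{1601157}{\left(-628\right)^{2}} - \frac{2339575}{1271810}\right) - \left(2 - 1257^{2}\right)} = \sqrt{\left(- \frac{1601157}{394384} - \frac{467915}{254362}\right) + \left(-2 + 1580049\right)} = \sqrt{\left(\left(-1601157\right) \frac{1}{394384} - \frac{467915}{254362}\right) + 1580047} = \sqrt{\left(- \frac{1601157}{394384} - \frac{467915}{254362}\right) + 1580047} = \sqrt{- \frac{295905843097}{50158151504} + 1580047} = \sqrt{\frac{79251940903597591}{50158151504}} = \frac{\sqrt{10079341096060445220971}}{79869668}$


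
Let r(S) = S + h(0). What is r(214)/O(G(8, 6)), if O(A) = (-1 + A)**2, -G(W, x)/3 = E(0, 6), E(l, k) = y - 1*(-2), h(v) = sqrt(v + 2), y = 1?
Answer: 107/50 + sqrt(2)/100 ≈ 2.1541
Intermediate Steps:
h(v) = sqrt(2 + v)
E(l, k) = 3 (E(l, k) = 1 - 1*(-2) = 1 + 2 = 3)
r(S) = S + sqrt(2) (r(S) = S + sqrt(2 + 0) = S + sqrt(2))
G(W, x) = -9 (G(W, x) = -3*3 = -9)
r(214)/O(G(8, 6)) = (214 + sqrt(2))/((-1 - 9)**2) = (214 + sqrt(2))/((-10)**2) = (214 + sqrt(2))/100 = (214 + sqrt(2))*(1/100) = 107/50 + sqrt(2)/100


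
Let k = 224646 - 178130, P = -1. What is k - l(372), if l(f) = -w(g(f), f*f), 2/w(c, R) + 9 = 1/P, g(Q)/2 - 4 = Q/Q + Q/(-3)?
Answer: 232579/5 ≈ 46516.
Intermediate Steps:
g(Q) = 10 - 2*Q/3 (g(Q) = 8 + 2*(Q/Q + Q/(-3)) = 8 + 2*(1 + Q*(-1/3)) = 8 + 2*(1 - Q/3) = 8 + (2 - 2*Q/3) = 10 - 2*Q/3)
k = 46516
w(c, R) = -1/5 (w(c, R) = 2/(-9 + 1/(-1)) = 2/(-9 - 1) = 2/(-10) = 2*(-1/10) = -1/5)
l(f) = 1/5 (l(f) = -1*(-1/5) = 1/5)
k - l(372) = 46516 - 1*1/5 = 46516 - 1/5 = 232579/5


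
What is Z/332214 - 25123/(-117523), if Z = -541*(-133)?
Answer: 2400334963/5577540846 ≈ 0.43036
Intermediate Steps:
Z = 71953
Z/332214 - 25123/(-117523) = 71953/332214 - 25123/(-117523) = 71953*(1/332214) - 25123*(-1/117523) = 71953/332214 + 3589/16789 = 2400334963/5577540846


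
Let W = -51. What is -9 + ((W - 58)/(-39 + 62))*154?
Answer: -16993/23 ≈ -738.83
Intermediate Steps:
-9 + ((W - 58)/(-39 + 62))*154 = -9 + ((-51 - 58)/(-39 + 62))*154 = -9 - 109/23*154 = -9 - 16786/23 = -16993/23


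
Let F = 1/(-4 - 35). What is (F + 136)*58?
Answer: 307574/39 ≈ 7886.5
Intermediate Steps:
F = -1/39 (F = 1/(-39) = -1/39 ≈ -0.025641)
(F + 136)*58 = (-1/39 + 136)*58 = (5303/39)*58 = 307574/39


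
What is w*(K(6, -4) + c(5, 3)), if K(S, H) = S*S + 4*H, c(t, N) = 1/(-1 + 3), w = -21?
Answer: -861/2 ≈ -430.50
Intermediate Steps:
c(t, N) = ½ (c(t, N) = 1/2 = ½)
K(S, H) = S² + 4*H
w*(K(6, -4) + c(5, 3)) = -21*((6² + 4*(-4)) + ½) = -21*((36 - 16) + ½) = -21*(20 + ½) = -21*41/2 = -861/2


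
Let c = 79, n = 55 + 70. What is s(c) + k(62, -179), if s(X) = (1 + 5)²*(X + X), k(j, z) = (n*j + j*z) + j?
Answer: 2402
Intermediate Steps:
n = 125
k(j, z) = 126*j + j*z (k(j, z) = (125*j + j*z) + j = 126*j + j*z)
s(X) = 72*X (s(X) = 6²*(2*X) = 36*(2*X) = 72*X)
s(c) + k(62, -179) = 72*79 + 62*(126 - 179) = 5688 + 62*(-53) = 5688 - 3286 = 2402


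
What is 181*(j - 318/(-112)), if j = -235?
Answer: -2353181/56 ≈ -42021.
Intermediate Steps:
181*(j - 318/(-112)) = 181*(-235 - 318/(-112)) = 181*(-235 - 318*(-1/112)) = 181*(-235 + 159/56) = 181*(-13001/56) = -2353181/56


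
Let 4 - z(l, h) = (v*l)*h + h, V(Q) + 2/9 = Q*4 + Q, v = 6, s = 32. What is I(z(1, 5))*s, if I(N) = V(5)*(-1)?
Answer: -7136/9 ≈ -792.89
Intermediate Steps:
V(Q) = -2/9 + 5*Q (V(Q) = -2/9 + (Q*4 + Q) = -2/9 + (4*Q + Q) = -2/9 + 5*Q)
z(l, h) = 4 - h - 6*h*l (z(l, h) = 4 - ((6*l)*h + h) = 4 - (6*h*l + h) = 4 - (h + 6*h*l) = 4 + (-h - 6*h*l) = 4 - h - 6*h*l)
I(N) = -223/9 (I(N) = (-2/9 + 5*5)*(-1) = (-2/9 + 25)*(-1) = (223/9)*(-1) = -223/9)
I(z(1, 5))*s = -223/9*32 = -7136/9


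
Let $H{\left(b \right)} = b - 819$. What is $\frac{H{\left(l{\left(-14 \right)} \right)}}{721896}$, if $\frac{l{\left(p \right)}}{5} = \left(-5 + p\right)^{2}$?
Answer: $\frac{493}{360948} \approx 0.0013658$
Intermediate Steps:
$l{\left(p \right)} = 5 \left(-5 + p\right)^{2}$
$H{\left(b \right)} = -819 + b$
$\frac{H{\left(l{\left(-14 \right)} \right)}}{721896} = \frac{-819 + 5 \left(-5 - 14\right)^{2}}{721896} = \left(-819 + 5 \left(-19\right)^{2}\right) \frac{1}{721896} = \left(-819 + 5 \cdot 361\right) \frac{1}{721896} = \left(-819 + 1805\right) \frac{1}{721896} = 986 \cdot \frac{1}{721896} = \frac{493}{360948}$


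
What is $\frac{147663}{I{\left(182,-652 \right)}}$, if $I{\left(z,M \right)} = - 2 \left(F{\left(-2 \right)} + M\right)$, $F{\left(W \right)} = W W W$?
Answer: $\frac{49221}{440} \approx 111.87$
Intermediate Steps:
$F{\left(W \right)} = W^{3}$ ($F{\left(W \right)} = W^{2} W = W^{3}$)
$I{\left(z,M \right)} = 16 - 2 M$ ($I{\left(z,M \right)} = - 2 \left(\left(-2\right)^{3} + M\right) = - 2 \left(-8 + M\right) = 16 - 2 M$)
$\frac{147663}{I{\left(182,-652 \right)}} = \frac{147663}{16 - -1304} = \frac{147663}{16 + 1304} = \frac{147663}{1320} = 147663 \cdot \frac{1}{1320} = \frac{49221}{440}$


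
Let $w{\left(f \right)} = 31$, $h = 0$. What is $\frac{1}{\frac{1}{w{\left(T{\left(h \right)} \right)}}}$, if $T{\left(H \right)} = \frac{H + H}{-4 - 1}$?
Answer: $31$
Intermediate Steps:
$T{\left(H \right)} = - \frac{2 H}{5}$ ($T{\left(H \right)} = \frac{2 H}{-5} = 2 H \left(- \frac{1}{5}\right) = - \frac{2 H}{5}$)
$\frac{1}{\frac{1}{w{\left(T{\left(h \right)} \right)}}} = \frac{1}{\frac{1}{31}} = 31$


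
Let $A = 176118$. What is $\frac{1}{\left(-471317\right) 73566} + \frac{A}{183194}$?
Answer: $\frac{277569224229391}{288721291775994} \approx 0.96137$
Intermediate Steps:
$\frac{1}{\left(-471317\right) 73566} + \frac{A}{183194} = \frac{1}{\left(-471317\right) 73566} + \frac{176118}{183194} = \left(- \frac{1}{471317}\right) \frac{1}{73566} + 176118 \cdot \frac{1}{183194} = - \frac{1}{34672906422} + \frac{88059}{91597} = \frac{277569224229391}{288721291775994}$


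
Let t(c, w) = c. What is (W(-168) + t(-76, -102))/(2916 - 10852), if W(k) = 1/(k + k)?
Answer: 25537/2666496 ≈ 0.0095770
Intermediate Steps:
W(k) = 1/(2*k)
(W(-168) + t(-76, -102))/(2916 - 10852) = ((½)/(-168) - 76)/(2916 - 10852) = ((½)*(-1/168) - 76)/(-7936) = (-1/336 - 76)*(-1/7936) = -25537/336*(-1/7936) = 25537/2666496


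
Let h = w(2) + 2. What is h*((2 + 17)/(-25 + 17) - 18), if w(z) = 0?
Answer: -163/4 ≈ -40.750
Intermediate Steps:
h = 2 (h = 0 + 2 = 2)
h*((2 + 17)/(-25 + 17) - 18) = 2*((2 + 17)/(-25 + 17) - 18) = 2*(19/(-8) - 18) = 2*(19*(-⅛) - 18) = 2*(-19/8 - 18) = 2*(-163/8) = -163/4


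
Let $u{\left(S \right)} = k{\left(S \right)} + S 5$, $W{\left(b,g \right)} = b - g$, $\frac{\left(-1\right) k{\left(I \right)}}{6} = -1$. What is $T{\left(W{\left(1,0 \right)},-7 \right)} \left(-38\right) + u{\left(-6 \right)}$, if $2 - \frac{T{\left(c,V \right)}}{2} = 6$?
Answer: $280$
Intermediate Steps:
$k{\left(I \right)} = 6$ ($k{\left(I \right)} = \left(-6\right) \left(-1\right) = 6$)
$T{\left(c,V \right)} = -8$ ($T{\left(c,V \right)} = 4 - 12 = -8$)
$u{\left(S \right)} = 6 + 5 S$ ($u{\left(S \right)} = 6 + S 5 = 6 + 5 S$)
$T{\left(W{\left(1,0 \right)},-7 \right)} \left(-38\right) + u{\left(-6 \right)} = \left(-8\right) \left(-38\right) + \left(6 + 5 \left(-6\right)\right) = 304 + \left(6 - 30\right) = 304 - 24 = 280$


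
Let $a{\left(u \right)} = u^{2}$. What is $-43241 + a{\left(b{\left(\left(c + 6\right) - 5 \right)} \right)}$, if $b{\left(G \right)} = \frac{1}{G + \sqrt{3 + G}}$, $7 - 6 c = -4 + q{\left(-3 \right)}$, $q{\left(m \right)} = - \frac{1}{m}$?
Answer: $- \frac{1065758876}{24649} - \frac{24300 \sqrt{13}}{24649} \approx -43241.0$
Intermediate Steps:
$c = \frac{16}{9}$ ($c = \frac{7}{6} - \frac{-4 - \frac{1}{-3}}{6} = \frac{7}{6} - \frac{-4 - - \frac{1}{3}}{6} = \frac{7}{6} - \frac{-4 + \frac{1}{3}}{6} = \frac{7}{6} - - \frac{11}{18} = \frac{7}{6} + \frac{11}{18} = \frac{16}{9} \approx 1.7778$)
$-43241 + a{\left(b{\left(\left(c + 6\right) - 5 \right)} \right)} = -43241 + \left(\frac{1}{\left(\left(\frac{16}{9} + 6\right) - 5\right) + \sqrt{3 + \left(\left(\frac{16}{9} + 6\right) - 5\right)}}\right)^{2} = -43241 + \left(\frac{1}{\left(\frac{70}{9} - 5\right) + \sqrt{3 + \left(\frac{70}{9} - 5\right)}}\right)^{2} = -43241 + \left(\frac{1}{\frac{25}{9} + \sqrt{3 + \frac{25}{9}}}\right)^{2} = -43241 + \left(\frac{1}{\frac{25}{9} + \sqrt{\frac{52}{9}}}\right)^{2} = -43241 + \left(\frac{1}{\frac{25}{9} + \frac{2 \sqrt{13}}{3}}\right)^{2} = -43241 + \frac{1}{\left(\frac{25}{9} + \frac{2 \sqrt{13}}{3}\right)^{2}}$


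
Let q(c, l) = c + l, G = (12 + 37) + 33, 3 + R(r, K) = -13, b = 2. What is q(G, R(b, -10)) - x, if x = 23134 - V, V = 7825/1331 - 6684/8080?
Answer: -62007503761/2688620 ≈ -23063.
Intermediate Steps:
R(r, K) = -16 (R(r, K) = -3 - 13 = -16)
V = 13582399/2688620 (V = 7825*(1/1331) - 6684*1/8080 = 7825/1331 - 1671/2020 = 13582399/2688620 ≈ 5.0518)
x = 62184952681/2688620 (x = 23134 - 1*13582399/2688620 = 23134 - 13582399/2688620 = 62184952681/2688620 ≈ 23129.)
G = 82 (G = 49 + 33 = 82)
q(G, R(b, -10)) - x = (82 - 16) - 1*62184952681/2688620 = 66 - 62184952681/2688620 = -62007503761/2688620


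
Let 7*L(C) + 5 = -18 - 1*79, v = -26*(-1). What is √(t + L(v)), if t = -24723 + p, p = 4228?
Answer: I*√1004969/7 ≈ 143.21*I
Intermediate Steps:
v = 26
L(C) = -102/7 (L(C) = -5/7 + (-18 - 1*79)/7 = -5/7 + (-18 - 79)/7 = -5/7 + (⅐)*(-97) = -5/7 - 97/7 = -102/7)
t = -20495 (t = -24723 + 4228 = -20495)
√(t + L(v)) = √(-20495 - 102/7) = √(-143567/7) = I*√1004969/7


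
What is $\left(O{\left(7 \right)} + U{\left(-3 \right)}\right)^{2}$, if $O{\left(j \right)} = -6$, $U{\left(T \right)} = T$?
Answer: $81$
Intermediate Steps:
$\left(O{\left(7 \right)} + U{\left(-3 \right)}\right)^{2} = \left(-6 - 3\right)^{2} = \left(-9\right)^{2} = 81$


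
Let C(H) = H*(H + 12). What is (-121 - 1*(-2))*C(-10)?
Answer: 2380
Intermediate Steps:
C(H) = H*(12 + H)
(-121 - 1*(-2))*C(-10) = (-121 - 1*(-2))*(-10*(12 - 10)) = (-121 + 2)*(-10*2) = -119*(-20) = 2380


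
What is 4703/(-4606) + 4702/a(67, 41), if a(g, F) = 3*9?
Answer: 21530431/124362 ≈ 173.13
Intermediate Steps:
a(g, F) = 27
4703/(-4606) + 4702/a(67, 41) = 4703/(-4606) + 4702/27 = 4703*(-1/4606) + 4702*(1/27) = -4703/4606 + 4702/27 = 21530431/124362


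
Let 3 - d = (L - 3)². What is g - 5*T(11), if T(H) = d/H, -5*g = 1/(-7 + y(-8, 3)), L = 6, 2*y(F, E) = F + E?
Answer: 2872/1045 ≈ 2.7483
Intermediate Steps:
y(F, E) = E/2 + F/2 (y(F, E) = (F + E)/2 = (E + F)/2 = E/2 + F/2)
d = -6 (d = 3 - (6 - 3)² = 3 - 1*3² = 3 - 1*9 = 3 - 9 = -6)
g = 2/95 (g = -1/(5*(-7 + ((½)*3 + (½)*(-8)))) = -1/(5*(-7 + (3/2 - 4))) = -1/(5*(-7 - 5/2)) = -1/(5*(-19/2)) = -⅕*(-2/19) = 2/95 ≈ 0.021053)
T(H) = -6/H
g - 5*T(11) = 2/95 - (-30)/11 = 2/95 - 5*(-6/11) = 2/95 + 30/11 = 2872/1045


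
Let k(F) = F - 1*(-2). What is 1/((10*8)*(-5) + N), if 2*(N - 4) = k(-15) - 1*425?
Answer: -1/615 ≈ -0.0016260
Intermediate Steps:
k(F) = 2 + F (k(F) = F + 2 = 2 + F)
N = -215 (N = 4 + ((2 - 15) - 1*425)/2 = 4 + (-13 - 425)/2 = 4 + (½)*(-438) = 4 - 219 = -215)
1/((10*8)*(-5) + N) = 1/((10*8)*(-5) - 215) = 1/(80*(-5) - 215) = 1/(-400 - 215) = 1/(-615) = -1/615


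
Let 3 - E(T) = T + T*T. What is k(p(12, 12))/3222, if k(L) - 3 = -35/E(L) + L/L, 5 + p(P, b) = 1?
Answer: 71/28998 ≈ 0.0024484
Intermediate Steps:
E(T) = 3 - T - T² (E(T) = 3 - (T + T*T) = 3 - (T + T²) = 3 + (-T - T²) = 3 - T - T²)
p(P, b) = -4 (p(P, b) = -5 + 1 = -4)
k(L) = 4 - 35/(3 - L - L²) (k(L) = 3 + (-35/(3 - L - L²) + L/L) = 3 + (-35/(3 - L - L²) + 1) = 3 + (1 - 35/(3 - L - L²)) = 4 - 35/(3 - L - L²))
k(p(12, 12))/3222 = (4 + 35/(-3 - 4 + (-4)²))/3222 = (4 + 35/(-3 - 4 + 16))*(1/3222) = (4 + 35/9)*(1/3222) = (71/9)*(1/3222) = 71/28998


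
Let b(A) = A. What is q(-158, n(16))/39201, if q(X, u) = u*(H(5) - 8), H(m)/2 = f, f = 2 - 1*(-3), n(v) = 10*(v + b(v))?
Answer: 640/39201 ≈ 0.016326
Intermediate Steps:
n(v) = 20*v (n(v) = 10*(v + v) = 10*(2*v) = 20*v)
f = 5 (f = 2 + 3 = 5)
H(m) = 10 (H(m) = 2*5 = 10)
q(X, u) = 2*u (q(X, u) = u*(10 - 8) = u*2 = 2*u)
q(-158, n(16))/39201 = (2*(20*16))/39201 = (2*320)*(1/39201) = 640*(1/39201) = 640/39201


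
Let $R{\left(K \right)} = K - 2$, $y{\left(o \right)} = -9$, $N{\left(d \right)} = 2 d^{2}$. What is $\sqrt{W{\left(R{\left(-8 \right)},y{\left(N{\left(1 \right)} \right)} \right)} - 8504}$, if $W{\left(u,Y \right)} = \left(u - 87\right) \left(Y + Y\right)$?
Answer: $i \sqrt{6758} \approx 82.207 i$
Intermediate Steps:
$R{\left(K \right)} = -2 + K$ ($R{\left(K \right)} = K - 2 = -2 + K$)
$W{\left(u,Y \right)} = 2 Y \left(-87 + u\right)$ ($W{\left(u,Y \right)} = \left(-87 + u\right) 2 Y = 2 Y \left(-87 + u\right)$)
$\sqrt{W{\left(R{\left(-8 \right)},y{\left(N{\left(1 \right)} \right)} \right)} - 8504} = \sqrt{2 \left(-9\right) \left(-87 - 10\right) - 8504} = \sqrt{2 \left(-9\right) \left(-97\right) - 8504} = \sqrt{1746 - 8504} = \sqrt{-6758} = i \sqrt{6758}$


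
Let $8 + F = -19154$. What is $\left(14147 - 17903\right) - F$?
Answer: $15406$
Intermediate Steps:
$F = -19162$ ($F = -8 - 19154 = -19162$)
$\left(14147 - 17903\right) - F = \left(14147 - 17903\right) - -19162 = \left(14147 - 17903\right) + 19162 = -3756 + 19162 = 15406$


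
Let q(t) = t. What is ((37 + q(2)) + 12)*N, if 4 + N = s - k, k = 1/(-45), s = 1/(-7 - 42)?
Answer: -149872/735 ≈ -203.91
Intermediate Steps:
s = -1/49 (s = 1/(-49) = -1/49 ≈ -0.020408)
k = -1/45 ≈ -0.022222
N = -8816/2205 (N = -4 + (-1/49 - 1*(-1/45)) = -4 + (-1/49 + 1/45) = -4 + 4/2205 = -8816/2205 ≈ -3.9982)
((37 + q(2)) + 12)*N = ((37 + 2) + 12)*(-8816/2205) = (39 + 12)*(-8816/2205) = 51*(-8816/2205) = -149872/735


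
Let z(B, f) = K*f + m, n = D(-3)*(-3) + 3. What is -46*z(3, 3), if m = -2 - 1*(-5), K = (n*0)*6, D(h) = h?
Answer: -138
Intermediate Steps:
n = 12 (n = -3*(-3) + 3 = 9 + 3 = 12)
K = 0 (K = (12*0)*6 = 0*6 = 0)
m = 3 (m = -2 + 5 = 3)
z(B, f) = 3 (z(B, f) = 0*f + 3 = 0 + 3 = 3)
-46*z(3, 3) = -46*3 = -138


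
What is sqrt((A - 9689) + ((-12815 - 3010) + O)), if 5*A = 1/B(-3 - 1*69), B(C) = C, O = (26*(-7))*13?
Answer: I*sqrt(100368010)/60 ≈ 166.97*I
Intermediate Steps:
O = -2366 (O = -182*13 = -2366)
A = -1/360 (A = 1/(5*(-3 - 1*69)) = 1/(5*(-3 - 69)) = (1/5)/(-72) = (1/5)*(-1/72) = -1/360 ≈ -0.0027778)
sqrt((A - 9689) + ((-12815 - 3010) + O)) = sqrt((-1/360 - 9689) + ((-12815 - 3010) - 2366)) = sqrt(-3488041/360 + (-15825 - 2366)) = sqrt(-3488041/360 - 18191) = sqrt(-10036801/360) = I*sqrt(100368010)/60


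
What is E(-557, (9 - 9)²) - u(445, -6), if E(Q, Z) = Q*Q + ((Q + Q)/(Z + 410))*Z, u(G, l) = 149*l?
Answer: 311143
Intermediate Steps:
E(Q, Z) = Q² + 2*Q*Z/(410 + Z) (E(Q, Z) = Q² + ((2*Q)/(410 + Z))*Z = Q² + (2*Q/(410 + Z))*Z = Q² + 2*Q*Z/(410 + Z))
E(-557, (9 - 9)²) - u(445, -6) = -557*(2*(9 - 9)² + 410*(-557) - 557*(9 - 9)²)/(410 + (9 - 9)²) - 149*(-6) = -557*(2*0² - 228370 - 557*0²)/(410 + 0²) - 1*(-894) = -557*(2*0 - 228370 - 557*0)/(410 + 0) + 894 = -557*(0 - 228370 + 0)/410 + 894 = -557*1/410*(-228370) + 894 = 310249 + 894 = 311143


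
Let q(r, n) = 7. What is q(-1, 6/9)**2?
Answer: 49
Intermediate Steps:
q(-1, 6/9)**2 = 7**2 = 49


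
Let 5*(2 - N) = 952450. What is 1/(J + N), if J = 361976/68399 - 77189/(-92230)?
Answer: -6308439770/1201643410210869 ≈ -5.2498e-6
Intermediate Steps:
N = -190488 (N = 2 - 1/5*952450 = 2 - 190490 = -190488)
J = 38664696891/6308439770 (J = 361976*(1/68399) - 77189*(-1/92230) = 361976/68399 + 77189/92230 = 38664696891/6308439770 ≈ 6.1290)
1/(J + N) = 1/(38664696891/6308439770 - 190488) = 1/(-1201643410210869/6308439770) = -6308439770/1201643410210869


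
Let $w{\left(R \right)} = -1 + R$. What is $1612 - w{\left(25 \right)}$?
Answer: $1588$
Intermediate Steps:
$1612 - w{\left(25 \right)} = 1612 - \left(-1 + 25\right) = 1612 - 24 = 1588$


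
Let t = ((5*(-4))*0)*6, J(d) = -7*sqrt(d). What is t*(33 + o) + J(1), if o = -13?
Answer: -7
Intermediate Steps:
t = 0 (t = -20*0*6 = 0*6 = 0)
t*(33 + o) + J(1) = 0*(33 - 13) - 7*sqrt(1) = 0*20 - 7*1 = 0 - 7 = -7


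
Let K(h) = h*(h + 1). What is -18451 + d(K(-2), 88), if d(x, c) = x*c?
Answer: -18275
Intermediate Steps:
K(h) = h*(1 + h)
d(x, c) = c*x
-18451 + d(K(-2), 88) = -18451 + 88*(-2*(1 - 2)) = -18451 + 88*(-2*(-1)) = -18451 + 88*2 = -18451 + 176 = -18275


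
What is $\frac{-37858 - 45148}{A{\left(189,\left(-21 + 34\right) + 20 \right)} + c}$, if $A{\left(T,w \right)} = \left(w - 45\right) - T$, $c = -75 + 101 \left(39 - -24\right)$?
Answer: $- \frac{83006}{6087} \approx -13.637$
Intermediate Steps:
$c = 6288$ ($c = -75 + 101 \left(39 + 24\right) = -75 + 101 \cdot 63 = -75 + 6363 = 6288$)
$A{\left(T,w \right)} = -45 + w - T$ ($A{\left(T,w \right)} = \left(-45 + w\right) - T = -45 + w - T$)
$\frac{-37858 - 45148}{A{\left(189,\left(-21 + 34\right) + 20 \right)} + c} = \frac{-37858 - 45148}{\left(-45 + \left(\left(-21 + 34\right) + 20\right) - 189\right) + 6288} = - \frac{83006}{\left(-45 + \left(13 + 20\right) - 189\right) + 6288} = - \frac{83006}{\left(-45 + 33 - 189\right) + 6288} = - \frac{83006}{-201 + 6288} = - \frac{83006}{6087}$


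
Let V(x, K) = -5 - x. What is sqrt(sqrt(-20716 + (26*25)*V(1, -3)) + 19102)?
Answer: sqrt(19102 + 2*I*sqrt(6154)) ≈ 138.21 + 0.5676*I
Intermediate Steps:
sqrt(sqrt(-20716 + (26*25)*V(1, -3)) + 19102) = sqrt(sqrt(-20716 + (26*25)*(-5 - 1*1)) + 19102) = sqrt(sqrt(-20716 + 650*(-5 - 1)) + 19102) = sqrt(sqrt(-20716 + 650*(-6)) + 19102) = sqrt(sqrt(-20716 - 3900) + 19102) = sqrt(sqrt(-24616) + 19102) = sqrt(2*I*sqrt(6154) + 19102) = sqrt(19102 + 2*I*sqrt(6154))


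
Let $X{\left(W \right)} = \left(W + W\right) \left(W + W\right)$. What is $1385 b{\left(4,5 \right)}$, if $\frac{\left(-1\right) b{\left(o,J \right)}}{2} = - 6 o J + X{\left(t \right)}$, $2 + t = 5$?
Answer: $232680$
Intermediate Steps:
$t = 3$ ($t = -2 + 5 = 3$)
$X{\left(W \right)} = 4 W^{2}$ ($X{\left(W \right)} = 2 W 2 W = 4 W^{2}$)
$b{\left(o,J \right)} = -72 + 12 J o$ ($b{\left(o,J \right)} = - 2 \left(- 6 o J + 4 \cdot 3^{2}\right) = - 2 \left(- 6 J o + 4 \cdot 9\right) = - 2 \left(- 6 J o + 36\right) = - 2 \left(36 - 6 J o\right) = -72 + 12 J o$)
$1385 b{\left(4,5 \right)} = 1385 \left(-72 + 12 \cdot 5 \cdot 4\right) = 1385 \left(-72 + 240\right) = 1385 \cdot 168 = 232680$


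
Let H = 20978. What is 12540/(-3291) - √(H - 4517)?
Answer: -4180/1097 - 3*√1829 ≈ -132.11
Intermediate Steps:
12540/(-3291) - √(H - 4517) = 12540/(-3291) - √(20978 - 4517) = 12540*(-1/3291) - √16461 = -4180/1097 - 3*√1829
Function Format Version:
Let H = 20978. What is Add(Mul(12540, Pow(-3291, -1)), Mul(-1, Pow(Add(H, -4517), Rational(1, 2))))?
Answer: Add(Rational(-4180, 1097), Mul(-3, Pow(1829, Rational(1, 2)))) ≈ -132.11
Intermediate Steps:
Add(Mul(12540, Pow(-3291, -1)), Mul(-1, Pow(Add(H, -4517), Rational(1, 2)))) = Add(Mul(12540, Pow(-3291, -1)), Mul(-1, Pow(Add(20978, -4517), Rational(1, 2)))) = Add(Mul(12540, Rational(-1, 3291)), Mul(-1, Pow(16461, Rational(1, 2)))) = Add(Rational(-4180, 1097), Mul(-1, Mul(3, Pow(1829, Rational(1, 2))))) = Add(Rational(-4180, 1097), Mul(-3, Pow(1829, Rational(1, 2))))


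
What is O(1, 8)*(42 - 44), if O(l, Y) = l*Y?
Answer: -16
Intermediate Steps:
O(l, Y) = Y*l
O(1, 8)*(42 - 44) = (8*1)*(42 - 44) = 8*(-2) = -16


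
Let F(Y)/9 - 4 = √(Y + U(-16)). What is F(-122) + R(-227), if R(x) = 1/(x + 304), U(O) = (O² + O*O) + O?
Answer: 2773/77 + 9*√374 ≈ 210.06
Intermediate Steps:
U(O) = O + 2*O² (U(O) = (O² + O²) + O = 2*O² + O = O + 2*O²)
F(Y) = 36 + 9*√(496 + Y) (F(Y) = 36 + 9*√(Y - 16*(1 + 2*(-16))) = 36 + 9*√(Y - 16*(1 - 32)) = 36 + 9*√(Y - 16*(-31)) = 36 + 9*√(Y + 496) = 36 + 9*√(496 + Y))
R(x) = 1/(304 + x)
F(-122) + R(-227) = (36 + 9*√(496 - 122)) + 1/(304 - 227) = (36 + 9*√374) + 1/77 = 2773/77 + 9*√374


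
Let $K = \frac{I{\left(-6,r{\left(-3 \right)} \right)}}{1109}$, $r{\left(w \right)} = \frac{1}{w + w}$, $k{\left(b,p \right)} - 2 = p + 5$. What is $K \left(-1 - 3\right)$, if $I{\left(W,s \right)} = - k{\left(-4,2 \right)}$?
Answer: $\frac{36}{1109} \approx 0.032462$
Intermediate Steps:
$k{\left(b,p \right)} = 7 + p$ ($k{\left(b,p \right)} = 2 + \left(p + 5\right) = 2 + \left(5 + p\right) = 7 + p$)
$r{\left(w \right)} = \frac{1}{2 w}$
$I{\left(W,s \right)} = -9$ ($I{\left(W,s \right)} = - (7 + 2) = \left(-1\right) 9 = -9$)
$K = - \frac{9}{1109} \approx -0.0081154$
$K \left(-1 - 3\right) = - \frac{9 \left(-1 - 3\right)}{1109} = \left(- \frac{9}{1109}\right) \left(-4\right) = \frac{36}{1109}$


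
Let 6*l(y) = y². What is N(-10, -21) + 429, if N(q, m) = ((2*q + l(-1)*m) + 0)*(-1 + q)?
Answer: 1375/2 ≈ 687.50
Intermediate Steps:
l(y) = y²/6
N(q, m) = (-1 + q)*(2*q + m/6) (N(q, m) = ((2*q + ((⅙)*(-1)²)*m) + 0)*(-1 + q) = ((2*q + ((⅙)*1)*m) + 0)*(-1 + q) = ((2*q + m/6) + 0)*(-1 + q) = (2*q + m/6)*(-1 + q) = (-1 + q)*(2*q + m/6))
N(-10, -21) + 429 = (-2*(-10) + 2*(-10)² - ⅙*(-21) + (⅙)*(-21)*(-10)) + 429 = (20 + 2*100 + 7/2 + 35) + 429 = (20 + 200 + 7/2 + 35) + 429 = 517/2 + 429 = 1375/2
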